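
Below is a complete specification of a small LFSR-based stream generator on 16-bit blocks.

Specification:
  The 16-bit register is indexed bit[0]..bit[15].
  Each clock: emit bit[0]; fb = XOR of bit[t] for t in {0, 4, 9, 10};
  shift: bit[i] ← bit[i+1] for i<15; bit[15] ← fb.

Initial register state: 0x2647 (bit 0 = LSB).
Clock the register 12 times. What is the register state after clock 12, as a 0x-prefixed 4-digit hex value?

0x6F92

reg_0 = 0x2647
clock 1: out=1, reg = 0x9323
clock 2: out=1, reg = 0x4991
clock 3: out=1, reg = 0x24C8
clock 4: out=0, reg = 0x9264
clock 5: out=0, reg = 0xC932
clock 6: out=0, reg = 0xE499
clock 7: out=1, reg = 0xF24C
clock 8: out=0, reg = 0xF926
clock 9: out=0, reg = 0x7C93
clock 10: out=1, reg = 0xBE49
clock 11: out=1, reg = 0xDF24
clock 12: out=0, reg = 0x6F92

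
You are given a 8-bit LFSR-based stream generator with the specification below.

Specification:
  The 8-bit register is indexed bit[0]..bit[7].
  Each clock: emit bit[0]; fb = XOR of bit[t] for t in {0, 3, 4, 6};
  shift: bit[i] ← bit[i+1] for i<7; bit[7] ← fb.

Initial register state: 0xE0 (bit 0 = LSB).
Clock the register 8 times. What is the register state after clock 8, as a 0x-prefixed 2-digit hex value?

reg_0 = 0xE0
clock 1: out=0, reg = 0xF0
clock 2: out=0, reg = 0x78
clock 3: out=0, reg = 0xBC
clock 4: out=0, reg = 0x5E
clock 5: out=0, reg = 0xAF
clock 6: out=1, reg = 0x57
clock 7: out=1, reg = 0xAB
clock 8: out=1, reg = 0x55

0x55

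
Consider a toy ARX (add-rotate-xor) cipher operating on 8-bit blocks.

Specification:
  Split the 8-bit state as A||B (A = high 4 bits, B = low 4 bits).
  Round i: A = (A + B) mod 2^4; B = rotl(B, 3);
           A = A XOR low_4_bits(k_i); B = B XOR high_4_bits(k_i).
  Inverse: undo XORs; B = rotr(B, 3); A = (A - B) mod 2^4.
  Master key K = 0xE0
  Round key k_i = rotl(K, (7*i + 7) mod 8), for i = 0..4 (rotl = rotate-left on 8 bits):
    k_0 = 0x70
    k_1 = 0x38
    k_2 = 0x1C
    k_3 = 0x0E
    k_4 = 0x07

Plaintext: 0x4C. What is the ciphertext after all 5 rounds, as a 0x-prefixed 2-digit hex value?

0x73

s_0 = plaintext = 0x4C
s_1 = Round(s_0, k_0) = 0x01
s_2 = Round(s_1, k_1) = 0x9B
s_3 = Round(s_2, k_2) = 0x8C
s_4 = Round(s_3, k_3) = 0xA6
s_5 = Round(s_4, k_4) = 0x73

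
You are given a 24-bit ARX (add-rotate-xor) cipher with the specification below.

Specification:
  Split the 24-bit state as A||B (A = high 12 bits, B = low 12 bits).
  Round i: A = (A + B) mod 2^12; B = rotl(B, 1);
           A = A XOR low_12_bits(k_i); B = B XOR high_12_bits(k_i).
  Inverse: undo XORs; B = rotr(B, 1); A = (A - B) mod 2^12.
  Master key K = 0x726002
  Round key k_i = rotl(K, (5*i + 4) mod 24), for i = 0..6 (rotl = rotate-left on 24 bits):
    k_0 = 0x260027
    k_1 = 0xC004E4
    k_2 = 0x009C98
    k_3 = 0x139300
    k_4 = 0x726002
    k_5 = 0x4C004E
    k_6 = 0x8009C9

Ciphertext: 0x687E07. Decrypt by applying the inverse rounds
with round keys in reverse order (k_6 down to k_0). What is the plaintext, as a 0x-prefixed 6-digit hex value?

s_0 = ciphertext = 0x687E07
s_1 = InvRound(s_0, k_6) = 0x44BB03
s_2 = InvRound(s_1, k_5) = 0x424FE1
s_3 = InvRound(s_2, k_4) = 0x7C3C63
s_4 = InvRound(s_3, k_3) = 0xE166AD
s_5 = InvRound(s_4, k_2) = 0xF3C352
s_6 = InvRound(s_5, k_1) = 0x42F7A9
s_7 = InvRound(s_6, k_0) = 0x924AE4

0x924AE4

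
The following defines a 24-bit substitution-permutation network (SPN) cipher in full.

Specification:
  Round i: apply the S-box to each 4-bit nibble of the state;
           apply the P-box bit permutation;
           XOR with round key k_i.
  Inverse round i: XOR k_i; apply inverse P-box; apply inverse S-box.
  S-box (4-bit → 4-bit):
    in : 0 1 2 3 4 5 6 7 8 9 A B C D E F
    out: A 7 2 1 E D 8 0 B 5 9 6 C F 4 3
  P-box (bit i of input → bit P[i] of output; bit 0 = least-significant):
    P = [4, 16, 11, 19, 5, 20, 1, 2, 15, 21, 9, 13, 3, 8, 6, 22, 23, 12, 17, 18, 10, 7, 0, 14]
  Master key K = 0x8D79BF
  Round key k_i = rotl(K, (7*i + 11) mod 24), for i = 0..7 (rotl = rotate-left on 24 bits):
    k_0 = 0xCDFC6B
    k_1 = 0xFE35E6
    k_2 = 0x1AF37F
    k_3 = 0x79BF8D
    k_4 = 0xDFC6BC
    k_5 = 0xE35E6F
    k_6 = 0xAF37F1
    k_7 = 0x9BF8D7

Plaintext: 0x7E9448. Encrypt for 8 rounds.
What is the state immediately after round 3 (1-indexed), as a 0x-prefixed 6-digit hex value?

s_0 = plaintext = 0x7E9448
s_1 = Round(s_0, k_0) = 0xF6DE35
s_2 = Round(s_1, k_1) = 0xB23A1E
s_3 = Round(s_2, k_2) = 0x0A4BD4
s_4 = Round(s_3, k_3) = 0x84F46B
s_5 = Round(s_4, k_4) = 0xF8B930
s_6 = Round(s_5, k_5) = 0x6EC98F
s_7 = Round(s_6, k_6) = 0xFCF585
s_8 = Round(s_7, k_7) = 0x85576B

0x0A4BD4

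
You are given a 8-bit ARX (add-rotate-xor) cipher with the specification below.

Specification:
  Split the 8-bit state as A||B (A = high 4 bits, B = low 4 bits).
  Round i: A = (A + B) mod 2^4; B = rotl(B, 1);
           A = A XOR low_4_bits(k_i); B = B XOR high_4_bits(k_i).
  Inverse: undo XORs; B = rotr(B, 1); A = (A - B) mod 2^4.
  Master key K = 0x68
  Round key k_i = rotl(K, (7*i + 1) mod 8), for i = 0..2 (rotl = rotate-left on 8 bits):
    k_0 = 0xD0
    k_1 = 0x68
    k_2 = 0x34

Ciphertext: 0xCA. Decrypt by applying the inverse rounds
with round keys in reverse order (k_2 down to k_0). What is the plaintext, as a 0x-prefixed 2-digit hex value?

s_0 = ciphertext = 0xCA
s_1 = InvRound(s_0, k_2) = 0xCC
s_2 = InvRound(s_1, k_1) = 0xF5
s_3 = InvRound(s_2, k_0) = 0xB4

0xB4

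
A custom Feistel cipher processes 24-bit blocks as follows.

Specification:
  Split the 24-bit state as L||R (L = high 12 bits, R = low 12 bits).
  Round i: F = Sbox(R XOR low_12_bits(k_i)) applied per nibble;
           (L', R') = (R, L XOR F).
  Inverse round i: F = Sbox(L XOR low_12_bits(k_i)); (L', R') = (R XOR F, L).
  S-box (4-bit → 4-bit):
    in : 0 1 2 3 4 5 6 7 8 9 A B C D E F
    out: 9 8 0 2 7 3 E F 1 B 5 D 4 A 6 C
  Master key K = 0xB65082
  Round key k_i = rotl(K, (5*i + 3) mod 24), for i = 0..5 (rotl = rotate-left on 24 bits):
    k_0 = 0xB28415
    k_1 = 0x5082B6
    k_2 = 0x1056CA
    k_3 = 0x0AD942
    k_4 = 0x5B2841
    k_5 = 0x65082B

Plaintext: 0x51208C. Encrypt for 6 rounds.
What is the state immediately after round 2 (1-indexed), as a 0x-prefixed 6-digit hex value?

0x2A9900

s_0 = plaintext = 0x51208C
s_1 = Round(s_0, k_0) = 0x08C2A9
s_2 = Round(s_1, k_1) = 0x2A9900
s_3 = Round(s_2, k_2) = 0x900EEC
s_4 = Round(s_3, k_3) = 0xEEC656
s_5 = Round(s_4, k_4) = 0x656863
s_6 = Round(s_5, k_5) = 0x863F27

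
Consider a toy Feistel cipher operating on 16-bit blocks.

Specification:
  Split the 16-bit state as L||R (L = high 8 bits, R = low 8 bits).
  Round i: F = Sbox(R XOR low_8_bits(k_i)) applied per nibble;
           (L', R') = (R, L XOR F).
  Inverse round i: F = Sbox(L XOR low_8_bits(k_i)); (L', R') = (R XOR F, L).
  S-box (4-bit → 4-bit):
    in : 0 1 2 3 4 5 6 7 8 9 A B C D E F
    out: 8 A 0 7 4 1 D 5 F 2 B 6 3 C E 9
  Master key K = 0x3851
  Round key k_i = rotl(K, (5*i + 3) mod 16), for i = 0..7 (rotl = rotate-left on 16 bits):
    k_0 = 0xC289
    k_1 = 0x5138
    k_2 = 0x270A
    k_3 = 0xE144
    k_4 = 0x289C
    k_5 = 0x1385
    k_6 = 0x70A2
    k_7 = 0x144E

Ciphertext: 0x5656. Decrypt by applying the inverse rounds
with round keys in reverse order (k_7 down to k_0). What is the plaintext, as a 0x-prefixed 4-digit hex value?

s_0 = ciphertext = 0x5656
s_1 = InvRound(s_0, k_7) = 0xF956
s_2 = InvRound(s_1, k_6) = 0x40F9
s_3 = InvRound(s_2, k_5) = 0xC840
s_4 = InvRound(s_3, k_4) = 0x54C8
s_5 = InvRound(s_4, k_3) = 0x6054
s_6 = InvRound(s_5, k_2) = 0x8F60
s_7 = InvRound(s_6, k_1) = 0x058F
s_8 = InvRound(s_7, k_0) = 0x7C05

0x7C05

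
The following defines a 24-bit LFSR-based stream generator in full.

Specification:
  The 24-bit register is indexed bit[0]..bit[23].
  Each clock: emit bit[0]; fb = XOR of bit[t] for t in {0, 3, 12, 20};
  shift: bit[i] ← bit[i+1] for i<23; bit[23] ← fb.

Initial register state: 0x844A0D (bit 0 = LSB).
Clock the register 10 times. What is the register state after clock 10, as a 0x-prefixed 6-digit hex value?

0xC02112

reg_0 = 0x844A0D
clock 1: out=1, reg = 0x422506
clock 2: out=0, reg = 0x211283
clock 3: out=1, reg = 0x108941
clock 4: out=1, reg = 0x0844A0
clock 5: out=0, reg = 0x042250
clock 6: out=0, reg = 0x021128
clock 7: out=0, reg = 0x010894
clock 8: out=0, reg = 0x00844A
clock 9: out=0, reg = 0x804225
clock 10: out=1, reg = 0xC02112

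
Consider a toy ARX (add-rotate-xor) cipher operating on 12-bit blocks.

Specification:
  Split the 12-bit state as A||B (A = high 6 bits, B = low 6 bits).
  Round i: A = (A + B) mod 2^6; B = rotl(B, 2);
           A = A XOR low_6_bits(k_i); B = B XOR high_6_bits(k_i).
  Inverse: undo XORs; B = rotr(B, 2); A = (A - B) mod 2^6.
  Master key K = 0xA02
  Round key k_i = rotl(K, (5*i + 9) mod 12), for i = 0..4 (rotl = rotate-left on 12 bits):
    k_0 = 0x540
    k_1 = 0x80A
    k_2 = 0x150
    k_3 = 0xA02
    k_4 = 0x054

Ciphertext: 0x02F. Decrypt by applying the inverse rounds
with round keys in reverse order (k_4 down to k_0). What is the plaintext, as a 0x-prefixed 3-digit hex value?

0x0E2

s_0 = ciphertext = 0x02F
s_1 = InvRound(s_0, k_4) = 0xA6B
s_2 = InvRound(s_1, k_3) = 0xEF0
s_3 = InvRound(s_2, k_2) = 0x39D
s_4 = InvRound(s_3, k_1) = 0x95F
s_5 = InvRound(s_4, k_0) = 0x0E2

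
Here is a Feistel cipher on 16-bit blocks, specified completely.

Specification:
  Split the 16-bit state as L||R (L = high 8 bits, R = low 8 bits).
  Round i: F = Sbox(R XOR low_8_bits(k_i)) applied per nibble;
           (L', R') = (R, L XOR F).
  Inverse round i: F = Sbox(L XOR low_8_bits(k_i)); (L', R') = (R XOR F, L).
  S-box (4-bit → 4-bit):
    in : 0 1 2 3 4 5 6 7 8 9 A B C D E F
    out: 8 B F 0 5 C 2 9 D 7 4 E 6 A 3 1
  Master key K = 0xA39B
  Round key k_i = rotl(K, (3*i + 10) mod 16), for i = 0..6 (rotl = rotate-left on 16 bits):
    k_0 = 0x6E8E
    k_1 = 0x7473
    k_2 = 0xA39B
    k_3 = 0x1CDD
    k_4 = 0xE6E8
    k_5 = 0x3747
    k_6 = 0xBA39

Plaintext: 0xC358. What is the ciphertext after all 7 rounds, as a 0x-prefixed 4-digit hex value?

0x50CE

s_0 = plaintext = 0xC358
s_1 = Round(s_0, k_0) = 0x5861
s_2 = Round(s_1, k_1) = 0x61E7
s_3 = Round(s_2, k_2) = 0xE7F7
s_4 = Round(s_3, k_3) = 0xF713
s_5 = Round(s_4, k_4) = 0x13E9
s_6 = Round(s_5, k_5) = 0xE950
s_7 = Round(s_6, k_6) = 0x50CE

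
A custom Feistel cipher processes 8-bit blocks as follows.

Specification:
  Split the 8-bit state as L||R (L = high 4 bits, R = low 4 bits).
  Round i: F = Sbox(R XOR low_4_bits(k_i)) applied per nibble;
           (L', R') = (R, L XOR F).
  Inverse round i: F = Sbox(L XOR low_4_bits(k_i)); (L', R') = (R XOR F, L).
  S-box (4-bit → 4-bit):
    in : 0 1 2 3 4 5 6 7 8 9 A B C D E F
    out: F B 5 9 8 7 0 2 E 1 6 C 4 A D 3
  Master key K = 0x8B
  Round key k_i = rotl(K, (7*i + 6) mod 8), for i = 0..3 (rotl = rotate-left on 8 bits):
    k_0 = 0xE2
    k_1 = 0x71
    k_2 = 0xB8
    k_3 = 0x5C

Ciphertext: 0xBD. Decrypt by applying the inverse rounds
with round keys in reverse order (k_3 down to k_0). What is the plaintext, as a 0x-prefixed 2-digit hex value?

0x01

s_0 = ciphertext = 0xBD
s_1 = InvRound(s_0, k_3) = 0xFB
s_2 = InvRound(s_1, k_2) = 0x9F
s_3 = InvRound(s_2, k_1) = 0x19
s_4 = InvRound(s_3, k_0) = 0x01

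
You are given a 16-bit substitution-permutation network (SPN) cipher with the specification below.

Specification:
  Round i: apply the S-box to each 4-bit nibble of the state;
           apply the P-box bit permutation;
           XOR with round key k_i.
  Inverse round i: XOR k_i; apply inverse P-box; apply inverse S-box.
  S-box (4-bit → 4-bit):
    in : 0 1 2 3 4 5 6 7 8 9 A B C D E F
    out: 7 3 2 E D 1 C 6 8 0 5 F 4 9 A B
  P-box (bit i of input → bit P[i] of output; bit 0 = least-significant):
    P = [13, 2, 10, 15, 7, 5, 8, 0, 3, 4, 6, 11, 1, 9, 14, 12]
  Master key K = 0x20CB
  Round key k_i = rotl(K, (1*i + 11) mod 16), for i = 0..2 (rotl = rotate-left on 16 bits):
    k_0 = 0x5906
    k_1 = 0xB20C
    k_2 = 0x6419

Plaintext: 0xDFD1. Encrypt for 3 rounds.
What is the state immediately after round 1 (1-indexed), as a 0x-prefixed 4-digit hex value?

0x6199

s_0 = plaintext = 0xDFD1
s_1 = Round(s_0, k_0) = 0x6199
s_2 = Round(s_1, k_1) = 0xE214
s_3 = Round(s_2, k_2) = 0xD2A9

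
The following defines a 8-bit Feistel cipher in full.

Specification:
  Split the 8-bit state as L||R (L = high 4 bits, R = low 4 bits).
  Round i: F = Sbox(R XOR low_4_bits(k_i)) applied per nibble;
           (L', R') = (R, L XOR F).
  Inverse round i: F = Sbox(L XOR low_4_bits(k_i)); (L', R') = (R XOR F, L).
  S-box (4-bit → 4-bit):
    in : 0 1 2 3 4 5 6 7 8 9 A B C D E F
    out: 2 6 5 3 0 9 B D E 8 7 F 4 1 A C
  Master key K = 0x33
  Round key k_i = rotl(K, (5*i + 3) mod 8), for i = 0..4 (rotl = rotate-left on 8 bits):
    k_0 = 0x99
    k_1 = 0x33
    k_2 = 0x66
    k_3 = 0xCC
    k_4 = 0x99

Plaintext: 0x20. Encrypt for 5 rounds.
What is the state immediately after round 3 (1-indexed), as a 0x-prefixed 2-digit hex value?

s_0 = plaintext = 0x20
s_1 = Round(s_0, k_0) = 0x0A
s_2 = Round(s_1, k_1) = 0xA8
s_3 = Round(s_2, k_2) = 0x80
s_4 = Round(s_3, k_3) = 0x0C
s_5 = Round(s_4, k_4) = 0xC9

0x80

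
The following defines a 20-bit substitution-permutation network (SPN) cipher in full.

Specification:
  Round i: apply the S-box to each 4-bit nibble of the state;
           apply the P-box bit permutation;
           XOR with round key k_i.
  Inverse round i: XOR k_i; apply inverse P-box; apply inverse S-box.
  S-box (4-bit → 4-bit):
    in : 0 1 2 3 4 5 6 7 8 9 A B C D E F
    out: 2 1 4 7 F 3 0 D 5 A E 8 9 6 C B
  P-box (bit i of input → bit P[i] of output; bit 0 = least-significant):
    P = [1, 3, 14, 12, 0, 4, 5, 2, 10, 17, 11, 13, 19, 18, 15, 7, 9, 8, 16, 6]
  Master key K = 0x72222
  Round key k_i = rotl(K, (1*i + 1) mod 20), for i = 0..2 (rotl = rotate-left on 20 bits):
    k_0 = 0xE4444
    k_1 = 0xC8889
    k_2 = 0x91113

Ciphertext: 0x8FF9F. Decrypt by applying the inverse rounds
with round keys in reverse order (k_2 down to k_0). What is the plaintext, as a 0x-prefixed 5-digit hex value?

s_0 = ciphertext = 0x8FF9F
s_1 = InvRound(s_0, k_2) = 0x8E7BD
s_2 = InvRound(s_1, k_1) = 0x507A2
s_3 = InvRound(s_2, k_0) = 0x4C0E8

0x4C0E8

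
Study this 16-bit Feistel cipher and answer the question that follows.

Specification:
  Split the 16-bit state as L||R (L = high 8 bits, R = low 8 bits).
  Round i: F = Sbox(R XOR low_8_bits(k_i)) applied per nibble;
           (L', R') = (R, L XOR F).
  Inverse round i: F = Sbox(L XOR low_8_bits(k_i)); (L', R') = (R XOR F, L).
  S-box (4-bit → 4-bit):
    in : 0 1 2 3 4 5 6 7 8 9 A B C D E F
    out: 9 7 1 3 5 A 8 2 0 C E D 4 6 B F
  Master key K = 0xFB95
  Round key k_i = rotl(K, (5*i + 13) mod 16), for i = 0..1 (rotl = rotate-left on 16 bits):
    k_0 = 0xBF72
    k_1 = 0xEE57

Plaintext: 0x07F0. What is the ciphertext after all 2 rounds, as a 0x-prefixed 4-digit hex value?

s_0 = plaintext = 0x07F0
s_1 = Round(s_0, k_0) = 0xF006
s_2 = Round(s_1, k_1) = 0x0657

0x0657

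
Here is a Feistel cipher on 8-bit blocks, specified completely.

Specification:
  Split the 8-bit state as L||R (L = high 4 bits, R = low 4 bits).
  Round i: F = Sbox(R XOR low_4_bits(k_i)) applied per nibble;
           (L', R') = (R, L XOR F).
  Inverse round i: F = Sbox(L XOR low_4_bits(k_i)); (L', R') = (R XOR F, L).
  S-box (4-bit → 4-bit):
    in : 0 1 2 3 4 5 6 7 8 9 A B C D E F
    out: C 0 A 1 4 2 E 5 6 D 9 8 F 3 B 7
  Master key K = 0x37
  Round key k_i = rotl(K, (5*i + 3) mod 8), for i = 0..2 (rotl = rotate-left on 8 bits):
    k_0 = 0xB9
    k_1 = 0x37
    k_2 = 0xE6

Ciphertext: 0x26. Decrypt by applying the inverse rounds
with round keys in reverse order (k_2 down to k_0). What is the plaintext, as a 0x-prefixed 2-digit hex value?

s_0 = ciphertext = 0x26
s_1 = InvRound(s_0, k_2) = 0x22
s_2 = InvRound(s_1, k_1) = 0x02
s_3 = InvRound(s_2, k_0) = 0xF0

0xF0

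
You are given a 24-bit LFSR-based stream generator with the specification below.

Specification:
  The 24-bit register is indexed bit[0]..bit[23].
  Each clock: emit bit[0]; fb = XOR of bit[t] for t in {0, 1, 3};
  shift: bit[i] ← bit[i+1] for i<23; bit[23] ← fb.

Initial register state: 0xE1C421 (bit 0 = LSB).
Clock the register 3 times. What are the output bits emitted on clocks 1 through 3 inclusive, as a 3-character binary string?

100

reg_0 = 0xE1C421
clock 1: out=1, reg = 0xF0E210
clock 2: out=0, reg = 0x787108
clock 3: out=0, reg = 0xBC3884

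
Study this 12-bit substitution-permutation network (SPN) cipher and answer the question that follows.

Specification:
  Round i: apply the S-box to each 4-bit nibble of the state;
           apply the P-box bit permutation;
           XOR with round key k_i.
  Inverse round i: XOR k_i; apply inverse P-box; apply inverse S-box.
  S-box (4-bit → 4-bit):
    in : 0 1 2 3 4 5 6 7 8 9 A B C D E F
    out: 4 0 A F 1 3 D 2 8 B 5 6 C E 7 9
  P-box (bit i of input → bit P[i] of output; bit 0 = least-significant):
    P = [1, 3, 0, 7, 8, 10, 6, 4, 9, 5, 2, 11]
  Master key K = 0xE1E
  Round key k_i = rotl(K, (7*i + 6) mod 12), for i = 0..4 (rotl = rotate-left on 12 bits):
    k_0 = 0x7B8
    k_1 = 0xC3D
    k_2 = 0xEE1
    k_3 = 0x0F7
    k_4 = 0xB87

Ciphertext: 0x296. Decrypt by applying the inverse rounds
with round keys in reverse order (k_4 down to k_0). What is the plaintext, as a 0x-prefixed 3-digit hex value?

s_0 = ciphertext = 0x296
s_1 = InvRound(s_0, k_4) = 0x8F0
s_2 = InvRound(s_1, k_3) = 0xC1A
s_3 = InvRound(s_2, k_2) = 0x5C3
s_4 = InvRound(s_3, k_1) = 0xD69
s_5 = InvRound(s_4, k_0) = 0xFCC

0xFCC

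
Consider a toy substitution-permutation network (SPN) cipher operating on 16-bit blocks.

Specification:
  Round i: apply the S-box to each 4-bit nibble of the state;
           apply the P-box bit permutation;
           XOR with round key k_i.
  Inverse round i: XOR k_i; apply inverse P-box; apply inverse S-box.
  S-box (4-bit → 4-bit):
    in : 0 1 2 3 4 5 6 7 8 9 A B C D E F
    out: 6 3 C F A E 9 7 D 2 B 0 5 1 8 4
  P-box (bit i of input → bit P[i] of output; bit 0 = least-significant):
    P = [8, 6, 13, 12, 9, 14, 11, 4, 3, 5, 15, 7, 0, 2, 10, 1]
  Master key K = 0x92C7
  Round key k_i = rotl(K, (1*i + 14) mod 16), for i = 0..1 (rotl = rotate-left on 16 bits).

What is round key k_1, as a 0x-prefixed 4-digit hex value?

0xC963

K = 0x92C7
k_0 = rotl(K, (1*0+14) mod 16) = rotl(K, 14) = 0xE4B1
k_1 = rotl(K, (1*1+14) mod 16) = rotl(K, 15) = 0xC963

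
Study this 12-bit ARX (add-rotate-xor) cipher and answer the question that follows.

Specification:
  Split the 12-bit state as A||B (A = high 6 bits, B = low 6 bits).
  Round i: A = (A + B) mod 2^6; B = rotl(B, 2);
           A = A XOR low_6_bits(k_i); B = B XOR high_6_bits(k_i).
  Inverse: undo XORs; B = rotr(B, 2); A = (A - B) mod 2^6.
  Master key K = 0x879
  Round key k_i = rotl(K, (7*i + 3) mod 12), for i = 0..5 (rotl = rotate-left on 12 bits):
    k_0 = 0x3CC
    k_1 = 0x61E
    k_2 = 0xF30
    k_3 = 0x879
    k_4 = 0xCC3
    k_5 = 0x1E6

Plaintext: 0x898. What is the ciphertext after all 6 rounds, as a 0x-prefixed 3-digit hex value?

s_0 = plaintext = 0x898
s_1 = Round(s_0, k_0) = 0xDAE
s_2 = Round(s_1, k_1) = 0xEA2
s_3 = Round(s_2, k_2) = 0xB36
s_4 = Round(s_3, k_3) = 0x6FA
s_5 = Round(s_4, k_4) = 0x598
s_6 = Round(s_5, k_5) = 0x226

0x226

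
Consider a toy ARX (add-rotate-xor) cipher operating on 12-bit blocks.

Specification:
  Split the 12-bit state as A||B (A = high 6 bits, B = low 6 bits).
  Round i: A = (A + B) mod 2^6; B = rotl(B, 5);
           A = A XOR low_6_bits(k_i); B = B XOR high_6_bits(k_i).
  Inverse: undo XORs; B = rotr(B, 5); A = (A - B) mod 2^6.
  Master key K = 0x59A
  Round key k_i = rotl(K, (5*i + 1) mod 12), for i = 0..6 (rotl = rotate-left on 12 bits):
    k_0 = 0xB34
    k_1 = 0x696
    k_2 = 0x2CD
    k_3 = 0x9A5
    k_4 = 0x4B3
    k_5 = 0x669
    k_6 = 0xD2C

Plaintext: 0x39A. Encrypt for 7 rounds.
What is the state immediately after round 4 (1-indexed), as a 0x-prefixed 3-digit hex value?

0x4E9

s_0 = plaintext = 0x39A
s_1 = Round(s_0, k_0) = 0x721
s_2 = Round(s_1, k_1) = 0xAEA
s_3 = Round(s_2, k_2) = 0x61E
s_4 = Round(s_3, k_3) = 0x4E9
s_5 = Round(s_4, k_4) = 0x3E6
s_6 = Round(s_5, k_5) = 0x70A
s_7 = Round(s_6, k_6) = 0x2B1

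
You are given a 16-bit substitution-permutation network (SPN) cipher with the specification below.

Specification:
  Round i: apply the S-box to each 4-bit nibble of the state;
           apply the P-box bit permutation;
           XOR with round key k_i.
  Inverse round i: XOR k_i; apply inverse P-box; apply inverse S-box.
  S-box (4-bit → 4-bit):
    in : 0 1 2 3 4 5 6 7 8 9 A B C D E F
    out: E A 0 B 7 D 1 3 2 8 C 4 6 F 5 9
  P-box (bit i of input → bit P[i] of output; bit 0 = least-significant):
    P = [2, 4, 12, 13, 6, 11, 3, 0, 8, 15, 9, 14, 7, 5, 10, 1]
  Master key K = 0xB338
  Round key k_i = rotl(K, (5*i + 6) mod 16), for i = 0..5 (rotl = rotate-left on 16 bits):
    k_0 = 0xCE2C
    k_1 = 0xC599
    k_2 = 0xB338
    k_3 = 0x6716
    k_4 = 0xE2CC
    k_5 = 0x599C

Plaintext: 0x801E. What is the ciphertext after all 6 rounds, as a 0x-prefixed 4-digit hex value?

0x3322

s_0 = plaintext = 0x801E
s_1 = Round(s_0, k_0) = 0x1409
s_2 = Round(s_1, k_1) = 0x6EB2
s_3 = Round(s_2, k_2) = 0xB0B0
s_4 = Round(s_3, k_3) = 0x910E
s_5 = Round(s_4, k_4) = 0x3AC3
s_6 = Round(s_5, k_5) = 0x3322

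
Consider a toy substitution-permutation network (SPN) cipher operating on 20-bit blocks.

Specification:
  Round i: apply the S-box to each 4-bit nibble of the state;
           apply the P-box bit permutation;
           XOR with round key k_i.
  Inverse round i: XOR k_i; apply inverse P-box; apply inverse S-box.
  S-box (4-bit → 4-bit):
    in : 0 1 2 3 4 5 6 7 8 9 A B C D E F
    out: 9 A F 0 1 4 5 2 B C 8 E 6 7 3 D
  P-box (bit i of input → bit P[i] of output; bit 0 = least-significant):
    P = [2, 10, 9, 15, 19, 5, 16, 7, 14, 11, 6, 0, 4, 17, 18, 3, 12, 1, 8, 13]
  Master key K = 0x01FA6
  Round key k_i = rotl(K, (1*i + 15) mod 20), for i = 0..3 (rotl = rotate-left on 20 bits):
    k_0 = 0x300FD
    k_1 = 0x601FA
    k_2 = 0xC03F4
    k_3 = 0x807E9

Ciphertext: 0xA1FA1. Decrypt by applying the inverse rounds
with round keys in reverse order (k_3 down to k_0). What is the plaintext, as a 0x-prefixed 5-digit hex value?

s_0 = ciphertext = 0xA1FA1
s_1 = InvRound(s_0, k_3) = 0x41C33
s_2 = InvRound(s_1, k_2) = 0xD3B0D
s_3 = InvRound(s_2, k_1) = 0x8EB26
s_4 = InvRound(s_3, k_0) = 0xB82F9

0xB82F9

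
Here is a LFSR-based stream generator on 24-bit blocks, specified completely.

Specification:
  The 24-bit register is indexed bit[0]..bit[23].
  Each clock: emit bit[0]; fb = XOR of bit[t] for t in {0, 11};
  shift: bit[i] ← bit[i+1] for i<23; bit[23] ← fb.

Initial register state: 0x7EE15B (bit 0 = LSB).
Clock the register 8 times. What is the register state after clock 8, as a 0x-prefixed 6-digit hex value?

reg_0 = 0x7EE15B
clock 1: out=1, reg = 0xBF70AD
clock 2: out=1, reg = 0xDFB856
clock 3: out=0, reg = 0xEFDC2B
clock 4: out=1, reg = 0x77EE15
clock 5: out=1, reg = 0x3BF70A
clock 6: out=0, reg = 0x1DFB85
clock 7: out=1, reg = 0x0EFDC2
clock 8: out=0, reg = 0x877EE1

0x877EE1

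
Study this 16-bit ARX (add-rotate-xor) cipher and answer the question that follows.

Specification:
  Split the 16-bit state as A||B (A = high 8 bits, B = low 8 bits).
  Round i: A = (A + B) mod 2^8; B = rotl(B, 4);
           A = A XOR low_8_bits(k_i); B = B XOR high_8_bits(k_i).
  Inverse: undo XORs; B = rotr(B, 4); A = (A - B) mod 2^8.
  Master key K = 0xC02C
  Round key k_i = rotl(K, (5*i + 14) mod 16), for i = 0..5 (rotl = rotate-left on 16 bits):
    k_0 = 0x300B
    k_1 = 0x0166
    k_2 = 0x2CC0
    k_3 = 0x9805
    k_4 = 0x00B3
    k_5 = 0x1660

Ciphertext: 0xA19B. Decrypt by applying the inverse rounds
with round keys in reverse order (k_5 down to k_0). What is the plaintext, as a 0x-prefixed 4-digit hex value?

s_0 = ciphertext = 0xA19B
s_1 = InvRound(s_0, k_5) = 0xE9D8
s_2 = InvRound(s_1, k_4) = 0xCD8D
s_3 = InvRound(s_2, k_3) = 0x7751
s_4 = InvRound(s_3, k_2) = 0xE0D7
s_5 = InvRound(s_4, k_1) = 0x196D
s_6 = InvRound(s_5, k_0) = 0x3DD5

0x3DD5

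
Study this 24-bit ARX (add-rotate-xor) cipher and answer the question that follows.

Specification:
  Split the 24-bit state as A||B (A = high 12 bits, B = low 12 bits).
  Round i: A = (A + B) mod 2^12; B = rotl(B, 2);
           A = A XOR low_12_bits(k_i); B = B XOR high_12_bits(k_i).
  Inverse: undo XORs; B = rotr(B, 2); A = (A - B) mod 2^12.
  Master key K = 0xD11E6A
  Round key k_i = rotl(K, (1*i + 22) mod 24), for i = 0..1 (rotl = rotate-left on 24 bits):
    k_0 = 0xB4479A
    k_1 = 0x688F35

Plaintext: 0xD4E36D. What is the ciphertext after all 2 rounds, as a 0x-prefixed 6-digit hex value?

s_0 = plaintext = 0xD4E36D
s_1 = Round(s_0, k_0) = 0x7216F0
s_2 = Round(s_1, k_1) = 0x124D49

0x124D49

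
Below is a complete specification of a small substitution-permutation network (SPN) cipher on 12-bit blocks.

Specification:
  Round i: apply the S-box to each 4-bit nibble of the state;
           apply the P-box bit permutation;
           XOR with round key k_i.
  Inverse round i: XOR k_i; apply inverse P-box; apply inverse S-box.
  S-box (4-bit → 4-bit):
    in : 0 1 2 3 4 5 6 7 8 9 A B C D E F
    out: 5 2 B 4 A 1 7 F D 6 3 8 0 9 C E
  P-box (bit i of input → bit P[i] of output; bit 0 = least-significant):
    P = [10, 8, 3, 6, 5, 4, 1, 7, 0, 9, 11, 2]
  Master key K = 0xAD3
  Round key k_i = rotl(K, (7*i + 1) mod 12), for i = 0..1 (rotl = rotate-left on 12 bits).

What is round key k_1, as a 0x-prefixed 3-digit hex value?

K = 0xAD3
k_0 = rotl(K, (7*0+1) mod 12) = rotl(K, 1) = 0x5A7
k_1 = rotl(K, (7*1+1) mod 12) = rotl(K, 8) = 0x3AD

0x3AD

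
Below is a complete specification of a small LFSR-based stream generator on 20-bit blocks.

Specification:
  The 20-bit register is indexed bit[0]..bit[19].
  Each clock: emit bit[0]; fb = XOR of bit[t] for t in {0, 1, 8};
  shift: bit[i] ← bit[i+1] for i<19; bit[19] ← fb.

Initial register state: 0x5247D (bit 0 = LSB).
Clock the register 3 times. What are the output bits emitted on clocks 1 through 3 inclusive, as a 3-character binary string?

101

reg_0 = 0x5247D
clock 1: out=1, reg = 0xA923E
clock 2: out=0, reg = 0xD491F
clock 3: out=1, reg = 0xEA48F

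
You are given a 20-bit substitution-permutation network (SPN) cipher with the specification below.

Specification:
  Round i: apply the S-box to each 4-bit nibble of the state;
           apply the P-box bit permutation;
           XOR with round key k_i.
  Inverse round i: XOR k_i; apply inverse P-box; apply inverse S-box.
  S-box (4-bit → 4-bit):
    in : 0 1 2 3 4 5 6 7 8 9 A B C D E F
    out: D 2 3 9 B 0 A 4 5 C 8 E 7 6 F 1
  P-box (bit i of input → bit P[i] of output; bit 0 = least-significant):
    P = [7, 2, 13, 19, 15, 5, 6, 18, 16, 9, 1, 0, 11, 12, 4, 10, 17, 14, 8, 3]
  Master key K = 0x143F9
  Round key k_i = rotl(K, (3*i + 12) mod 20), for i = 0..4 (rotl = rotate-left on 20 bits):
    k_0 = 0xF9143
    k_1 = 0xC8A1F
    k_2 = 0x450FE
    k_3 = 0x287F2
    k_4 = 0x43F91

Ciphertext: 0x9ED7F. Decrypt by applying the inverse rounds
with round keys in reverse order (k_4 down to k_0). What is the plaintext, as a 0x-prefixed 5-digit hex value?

s_0 = ciphertext = 0x9ED7F
s_1 = InvRound(s_0, k_4) = 0x61CE4
s_2 = InvRound(s_1, k_3) = 0x7CD31
s_3 = InvRound(s_2, k_2) = 0x04082
s_4 = InvRound(s_3, k_1) = 0x68634
s_5 = InvRound(s_4, k_0) = 0x7BED6

0x7BED6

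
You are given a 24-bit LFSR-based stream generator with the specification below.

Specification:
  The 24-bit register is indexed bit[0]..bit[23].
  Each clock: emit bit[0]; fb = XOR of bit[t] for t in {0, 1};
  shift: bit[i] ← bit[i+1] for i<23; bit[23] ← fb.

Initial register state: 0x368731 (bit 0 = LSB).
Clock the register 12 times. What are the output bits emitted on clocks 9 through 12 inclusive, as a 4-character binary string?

1110

reg_0 = 0x368731
clock 1: out=1, reg = 0x9B4398
clock 2: out=0, reg = 0x4DA1CC
clock 3: out=0, reg = 0x26D0E6
clock 4: out=0, reg = 0x936873
clock 5: out=1, reg = 0x49B439
clock 6: out=1, reg = 0xA4DA1C
clock 7: out=0, reg = 0x526D0E
clock 8: out=0, reg = 0xA93687
clock 9: out=1, reg = 0x549B43
clock 10: out=1, reg = 0x2A4DA1
clock 11: out=1, reg = 0x9526D0
clock 12: out=0, reg = 0x4A9368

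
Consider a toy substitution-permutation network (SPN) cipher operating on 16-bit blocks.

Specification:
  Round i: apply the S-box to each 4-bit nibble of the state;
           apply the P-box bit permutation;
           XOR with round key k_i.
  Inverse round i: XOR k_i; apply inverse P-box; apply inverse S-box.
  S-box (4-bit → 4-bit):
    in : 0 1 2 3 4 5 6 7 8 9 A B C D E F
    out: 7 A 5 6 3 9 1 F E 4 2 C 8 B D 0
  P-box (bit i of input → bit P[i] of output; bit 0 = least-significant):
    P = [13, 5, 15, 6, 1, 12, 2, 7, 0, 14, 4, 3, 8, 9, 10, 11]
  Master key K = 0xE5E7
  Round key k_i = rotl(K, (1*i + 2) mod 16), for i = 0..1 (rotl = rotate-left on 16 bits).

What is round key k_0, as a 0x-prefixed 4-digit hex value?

0x979F

K = 0xE5E7
k_0 = rotl(K, (1*0+2) mod 16) = rotl(K, 2) = 0x979F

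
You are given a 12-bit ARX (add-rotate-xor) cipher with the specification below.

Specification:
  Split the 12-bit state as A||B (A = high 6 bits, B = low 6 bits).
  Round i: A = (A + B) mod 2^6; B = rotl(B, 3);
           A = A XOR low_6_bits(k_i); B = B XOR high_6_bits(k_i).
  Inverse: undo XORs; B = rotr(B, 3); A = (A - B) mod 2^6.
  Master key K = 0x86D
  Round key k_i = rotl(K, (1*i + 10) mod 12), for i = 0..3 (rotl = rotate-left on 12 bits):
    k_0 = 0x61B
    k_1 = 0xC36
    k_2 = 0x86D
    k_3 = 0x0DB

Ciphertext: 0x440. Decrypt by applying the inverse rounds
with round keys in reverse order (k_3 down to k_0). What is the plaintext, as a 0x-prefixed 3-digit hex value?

0x03C

s_0 = ciphertext = 0x440
s_1 = InvRound(s_0, k_3) = 0xC98
s_2 = InvRound(s_1, k_2) = 0x40F
s_3 = InvRound(s_2, k_1) = 0x9FF
s_4 = InvRound(s_3, k_0) = 0x03C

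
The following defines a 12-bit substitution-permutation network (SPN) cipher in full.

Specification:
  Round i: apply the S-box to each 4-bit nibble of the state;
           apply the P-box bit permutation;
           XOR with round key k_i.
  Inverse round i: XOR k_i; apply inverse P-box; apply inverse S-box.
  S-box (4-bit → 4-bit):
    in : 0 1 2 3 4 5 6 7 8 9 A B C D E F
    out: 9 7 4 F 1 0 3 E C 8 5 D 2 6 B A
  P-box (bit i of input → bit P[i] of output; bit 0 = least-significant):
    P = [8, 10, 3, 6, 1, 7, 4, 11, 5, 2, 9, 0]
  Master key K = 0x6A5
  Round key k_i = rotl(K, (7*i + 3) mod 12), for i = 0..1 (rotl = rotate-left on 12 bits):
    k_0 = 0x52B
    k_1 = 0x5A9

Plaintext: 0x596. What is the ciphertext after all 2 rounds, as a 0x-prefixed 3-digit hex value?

0x6F0

s_0 = plaintext = 0x596
s_1 = Round(s_0, k_0) = 0x82B
s_2 = Round(s_1, k_1) = 0x6F0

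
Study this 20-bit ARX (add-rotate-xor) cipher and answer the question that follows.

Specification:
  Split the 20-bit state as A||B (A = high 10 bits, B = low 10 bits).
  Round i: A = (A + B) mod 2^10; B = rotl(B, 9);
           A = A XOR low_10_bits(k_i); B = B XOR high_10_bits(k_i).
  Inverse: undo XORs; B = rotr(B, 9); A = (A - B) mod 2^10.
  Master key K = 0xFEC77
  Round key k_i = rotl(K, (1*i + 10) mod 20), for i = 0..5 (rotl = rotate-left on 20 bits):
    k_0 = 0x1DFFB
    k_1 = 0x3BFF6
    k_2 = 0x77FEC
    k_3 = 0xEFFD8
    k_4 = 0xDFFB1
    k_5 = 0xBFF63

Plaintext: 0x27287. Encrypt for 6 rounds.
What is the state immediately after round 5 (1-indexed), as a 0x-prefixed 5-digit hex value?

s_0 = plaintext = 0x27287
s_1 = Round(s_0, k_0) = 0x36334
s_2 = Round(s_1, k_1) = 0xFE975
s_3 = Round(s_2, k_2) = 0xA0F65
s_4 = Round(s_3, k_3) = 0x8C00D
s_5 = Round(s_4, k_4) = 0x63179
s_6 = Round(s_5, k_5) = 0x19843

0x63179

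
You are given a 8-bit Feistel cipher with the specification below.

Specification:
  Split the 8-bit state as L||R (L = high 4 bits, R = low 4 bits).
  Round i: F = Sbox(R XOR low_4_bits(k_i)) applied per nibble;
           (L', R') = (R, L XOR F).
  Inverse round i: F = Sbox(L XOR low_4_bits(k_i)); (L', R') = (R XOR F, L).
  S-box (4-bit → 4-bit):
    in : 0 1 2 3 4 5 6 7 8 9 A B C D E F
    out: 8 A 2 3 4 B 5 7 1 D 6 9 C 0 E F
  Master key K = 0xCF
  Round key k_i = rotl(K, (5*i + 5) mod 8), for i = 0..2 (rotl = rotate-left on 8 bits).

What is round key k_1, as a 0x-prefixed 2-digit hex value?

0x3F

K = 0xCF
k_0 = rotl(K, (5*0+5) mod 8) = rotl(K, 5) = 0xF9
k_1 = rotl(K, (5*1+5) mod 8) = rotl(K, 2) = 0x3F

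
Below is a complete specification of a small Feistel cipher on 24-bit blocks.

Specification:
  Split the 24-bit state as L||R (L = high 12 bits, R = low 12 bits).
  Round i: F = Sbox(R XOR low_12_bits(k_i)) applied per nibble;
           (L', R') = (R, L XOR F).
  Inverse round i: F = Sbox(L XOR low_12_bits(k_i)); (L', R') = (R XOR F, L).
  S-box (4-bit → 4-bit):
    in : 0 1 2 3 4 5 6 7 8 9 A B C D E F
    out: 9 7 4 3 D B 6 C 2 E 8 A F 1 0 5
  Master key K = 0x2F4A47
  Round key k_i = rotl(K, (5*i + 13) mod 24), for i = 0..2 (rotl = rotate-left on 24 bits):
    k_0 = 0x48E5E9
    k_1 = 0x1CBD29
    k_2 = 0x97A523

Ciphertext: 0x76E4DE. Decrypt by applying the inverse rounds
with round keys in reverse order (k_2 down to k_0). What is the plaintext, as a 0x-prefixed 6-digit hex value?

0x3F8628

s_0 = ciphertext = 0x76E4DE
s_1 = InvRound(s_0, k_2) = 0x00F76E
s_2 = InvRound(s_1, k_1) = 0x62800F
s_3 = InvRound(s_2, k_0) = 0x3F8628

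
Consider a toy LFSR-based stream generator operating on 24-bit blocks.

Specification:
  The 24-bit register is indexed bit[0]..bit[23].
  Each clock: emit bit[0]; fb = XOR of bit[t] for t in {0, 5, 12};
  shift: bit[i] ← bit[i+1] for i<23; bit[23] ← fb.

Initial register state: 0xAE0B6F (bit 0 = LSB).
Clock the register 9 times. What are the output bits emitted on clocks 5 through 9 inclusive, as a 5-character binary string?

reg_0 = 0xAE0B6F
clock 1: out=1, reg = 0x5705B7
clock 2: out=1, reg = 0x2B82DB
clock 3: out=1, reg = 0x95C16D
clock 4: out=1, reg = 0x4AE0B6
clock 5: out=0, reg = 0xA5705B
clock 6: out=1, reg = 0x52B82D
clock 7: out=1, reg = 0xA95C16
clock 8: out=0, reg = 0xD4AE0B
clock 9: out=1, reg = 0xEA5705

01101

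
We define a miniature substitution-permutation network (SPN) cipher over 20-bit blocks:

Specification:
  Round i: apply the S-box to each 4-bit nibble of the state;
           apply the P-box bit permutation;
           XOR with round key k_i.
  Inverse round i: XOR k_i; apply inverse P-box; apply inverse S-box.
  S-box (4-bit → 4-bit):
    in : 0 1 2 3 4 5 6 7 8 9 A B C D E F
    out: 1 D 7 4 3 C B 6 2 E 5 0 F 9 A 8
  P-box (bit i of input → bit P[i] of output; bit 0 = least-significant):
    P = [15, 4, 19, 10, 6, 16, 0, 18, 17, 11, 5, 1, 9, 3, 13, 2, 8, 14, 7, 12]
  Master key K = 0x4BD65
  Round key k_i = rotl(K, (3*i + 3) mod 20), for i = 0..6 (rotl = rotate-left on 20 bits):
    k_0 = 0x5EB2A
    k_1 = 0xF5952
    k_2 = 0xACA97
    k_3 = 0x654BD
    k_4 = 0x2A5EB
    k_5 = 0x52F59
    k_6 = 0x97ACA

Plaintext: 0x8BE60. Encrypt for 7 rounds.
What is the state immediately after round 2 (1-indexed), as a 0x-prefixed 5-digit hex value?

0xA7A2A

s_0 = plaintext = 0x8BE60
s_1 = Round(s_0, k_0) = 0x02368
s_2 = Round(s_1, k_1) = 0xA7A2A
s_3 = Round(s_2, k_2) = 0x16B7E
s_4 = Round(s_3, k_3) = 0x74320
s_5 = Round(s_4, k_4) = 0x36702
s_6 = Round(s_5, k_5) = 0xDA5A5
s_7 = Round(s_6, k_6) = 0x14DA9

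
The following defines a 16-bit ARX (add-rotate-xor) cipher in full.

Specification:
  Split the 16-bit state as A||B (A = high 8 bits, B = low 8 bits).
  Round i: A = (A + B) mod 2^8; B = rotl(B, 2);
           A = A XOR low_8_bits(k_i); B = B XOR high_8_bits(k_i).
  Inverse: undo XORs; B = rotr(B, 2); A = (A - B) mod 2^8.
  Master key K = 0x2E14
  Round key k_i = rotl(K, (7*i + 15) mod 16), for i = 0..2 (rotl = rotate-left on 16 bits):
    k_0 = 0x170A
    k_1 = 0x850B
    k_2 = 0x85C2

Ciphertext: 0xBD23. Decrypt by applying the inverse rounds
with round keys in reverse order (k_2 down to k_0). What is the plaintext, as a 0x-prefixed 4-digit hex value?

0xD107

s_0 = ciphertext = 0xBD23
s_1 = InvRound(s_0, k_2) = 0xD6A9
s_2 = InvRound(s_1, k_1) = 0xD20B
s_3 = InvRound(s_2, k_0) = 0xD107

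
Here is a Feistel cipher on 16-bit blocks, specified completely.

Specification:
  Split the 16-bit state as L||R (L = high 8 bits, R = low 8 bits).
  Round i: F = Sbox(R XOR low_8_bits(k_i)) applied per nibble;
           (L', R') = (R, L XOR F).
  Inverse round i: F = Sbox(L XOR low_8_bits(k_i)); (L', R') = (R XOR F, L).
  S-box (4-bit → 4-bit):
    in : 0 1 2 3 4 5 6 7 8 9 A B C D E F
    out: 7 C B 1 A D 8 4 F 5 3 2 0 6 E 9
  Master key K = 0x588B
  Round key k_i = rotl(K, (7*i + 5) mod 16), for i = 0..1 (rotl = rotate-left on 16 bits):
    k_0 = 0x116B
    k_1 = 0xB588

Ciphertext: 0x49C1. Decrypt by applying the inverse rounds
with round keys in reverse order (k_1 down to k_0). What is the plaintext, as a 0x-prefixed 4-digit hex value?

0x71CD

s_0 = ciphertext = 0x49C1
s_1 = InvRound(s_0, k_1) = 0xCD49
s_2 = InvRound(s_1, k_0) = 0x71CD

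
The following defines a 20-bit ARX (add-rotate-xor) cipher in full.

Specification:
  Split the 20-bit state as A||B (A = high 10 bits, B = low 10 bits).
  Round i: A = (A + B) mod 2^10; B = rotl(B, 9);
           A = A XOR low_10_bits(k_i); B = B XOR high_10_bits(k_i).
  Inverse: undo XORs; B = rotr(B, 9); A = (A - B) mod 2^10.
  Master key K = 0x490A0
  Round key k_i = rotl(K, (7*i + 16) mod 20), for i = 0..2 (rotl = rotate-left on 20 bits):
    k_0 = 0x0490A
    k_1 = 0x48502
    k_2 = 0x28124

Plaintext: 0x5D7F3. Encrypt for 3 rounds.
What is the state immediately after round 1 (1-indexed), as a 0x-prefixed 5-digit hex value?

s_0 = plaintext = 0x5D7F3
s_1 = Round(s_0, k_0) = 0x18BEB
s_2 = Round(s_1, k_1) = 0x53ED4
s_3 = Round(s_2, k_2) = 0x41DCA

0x18BEB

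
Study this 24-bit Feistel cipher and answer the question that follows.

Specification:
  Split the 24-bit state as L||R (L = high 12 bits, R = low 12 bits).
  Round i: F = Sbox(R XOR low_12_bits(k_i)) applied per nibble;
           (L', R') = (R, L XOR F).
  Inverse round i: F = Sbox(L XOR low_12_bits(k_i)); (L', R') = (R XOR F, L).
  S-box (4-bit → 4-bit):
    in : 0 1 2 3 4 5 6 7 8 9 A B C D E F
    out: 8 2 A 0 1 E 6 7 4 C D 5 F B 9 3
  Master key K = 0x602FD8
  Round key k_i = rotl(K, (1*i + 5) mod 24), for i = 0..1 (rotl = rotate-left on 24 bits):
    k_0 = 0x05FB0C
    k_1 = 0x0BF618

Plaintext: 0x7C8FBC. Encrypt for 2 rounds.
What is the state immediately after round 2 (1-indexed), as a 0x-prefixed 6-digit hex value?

0x6907F8

s_0 = plaintext = 0x7C8FBC
s_1 = Round(s_0, k_0) = 0xFBC690
s_2 = Round(s_1, k_1) = 0x6907F8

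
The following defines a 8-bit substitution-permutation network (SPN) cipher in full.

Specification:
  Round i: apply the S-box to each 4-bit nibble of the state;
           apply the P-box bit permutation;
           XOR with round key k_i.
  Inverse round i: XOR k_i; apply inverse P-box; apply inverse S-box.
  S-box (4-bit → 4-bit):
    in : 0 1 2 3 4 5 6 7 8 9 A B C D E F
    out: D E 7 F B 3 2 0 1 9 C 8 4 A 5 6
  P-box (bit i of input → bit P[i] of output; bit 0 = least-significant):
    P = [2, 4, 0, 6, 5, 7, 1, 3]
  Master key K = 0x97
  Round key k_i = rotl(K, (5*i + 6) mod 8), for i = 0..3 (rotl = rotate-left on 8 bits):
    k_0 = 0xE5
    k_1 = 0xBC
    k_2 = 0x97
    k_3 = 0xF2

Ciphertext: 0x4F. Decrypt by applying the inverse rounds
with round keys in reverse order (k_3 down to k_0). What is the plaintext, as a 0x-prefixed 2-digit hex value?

s_0 = ciphertext = 0x4F
s_1 = InvRound(s_0, k_3) = 0x42
s_2 = InvRound(s_1, k_2) = 0x63
s_3 = InvRound(s_2, k_1) = 0x13
s_4 = InvRound(s_3, k_0) = 0x24

0x24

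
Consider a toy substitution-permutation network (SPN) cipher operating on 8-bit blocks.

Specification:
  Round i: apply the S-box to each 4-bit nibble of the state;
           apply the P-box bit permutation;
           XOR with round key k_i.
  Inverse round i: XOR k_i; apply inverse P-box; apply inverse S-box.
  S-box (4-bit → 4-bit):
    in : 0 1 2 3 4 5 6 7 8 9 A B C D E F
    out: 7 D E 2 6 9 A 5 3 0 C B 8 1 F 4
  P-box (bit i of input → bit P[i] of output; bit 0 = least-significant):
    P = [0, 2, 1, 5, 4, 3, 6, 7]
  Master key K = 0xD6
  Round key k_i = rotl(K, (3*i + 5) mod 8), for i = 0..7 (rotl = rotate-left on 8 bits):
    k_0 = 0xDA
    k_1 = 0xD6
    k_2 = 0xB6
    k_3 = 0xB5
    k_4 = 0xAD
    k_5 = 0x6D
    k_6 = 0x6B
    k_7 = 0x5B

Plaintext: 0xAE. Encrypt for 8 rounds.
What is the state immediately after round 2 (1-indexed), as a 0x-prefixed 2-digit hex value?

s_0 = plaintext = 0xAE
s_1 = Round(s_0, k_0) = 0x3D
s_2 = Round(s_1, k_1) = 0xDF
s_3 = Round(s_2, k_2) = 0xA4
s_4 = Round(s_3, k_3) = 0x73
s_5 = Round(s_4, k_4) = 0xF9
s_6 = Round(s_5, k_5) = 0x2D
s_7 = Round(s_6, k_6) = 0xA2
s_8 = Round(s_7, k_7) = 0xBD

0xDF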